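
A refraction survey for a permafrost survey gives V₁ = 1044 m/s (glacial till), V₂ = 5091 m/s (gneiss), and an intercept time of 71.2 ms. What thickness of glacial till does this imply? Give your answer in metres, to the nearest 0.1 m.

38.0 m

θ_c = arcsin(1044/5091) = 11.83°; cos θ_c = 0.9787.
tᵢ = 2h cos θ_c/V₁ ⇒ h = tᵢ·V₁/(2 cos θ_c) = 0.0712·1044/(2·0.9787) = 37.97 m.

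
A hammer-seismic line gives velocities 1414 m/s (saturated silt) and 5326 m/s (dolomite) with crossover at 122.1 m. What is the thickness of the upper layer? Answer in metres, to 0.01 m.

46.51 m

x_cross = 2h·√((V₂+V₁)/(V₂−V₁)) → h = x_cross / (2·√((V₂+V₁)/(V₂−V₁))).
√((V₂+V₁)/(V₂−V₁)) = √((5326+1414)/(5326−1414)) = 1.3126.
h = 122.1 / (2·1.3126) = 46.51 m.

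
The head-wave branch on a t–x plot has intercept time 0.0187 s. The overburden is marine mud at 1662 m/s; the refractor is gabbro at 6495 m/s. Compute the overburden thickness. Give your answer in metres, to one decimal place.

16.1 m

θ_c = arcsin(1662/6495) = 14.83°; cos θ_c = 0.9667.
tᵢ = 2h cos θ_c/V₁ ⇒ h = tᵢ·V₁/(2 cos θ_c) = 0.0187·1662/(2·0.9667) = 16.07 m.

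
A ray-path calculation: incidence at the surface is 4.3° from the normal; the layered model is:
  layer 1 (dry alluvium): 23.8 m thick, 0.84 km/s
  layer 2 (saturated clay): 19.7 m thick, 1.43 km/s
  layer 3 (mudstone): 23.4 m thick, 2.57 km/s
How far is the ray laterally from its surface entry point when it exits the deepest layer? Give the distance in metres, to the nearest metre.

Ray parameter p = sin 4.3° / 0.84 km/s = 8.9260e-02 s/km.
Layer 1: θ = 4.30°; offset = 23.8·tan 4.30° = 1.790 m.
Layer 2: sin θ = p·1.43 = 0.1276 → θ = 7.33°; offset = 19.7·tan 7.33° = 2.535 m.
Layer 3: sin θ = p·2.57 = 0.2294 → θ = 13.26°; offset = 23.4·tan 13.26° = 5.515 m.
Total horizontal offset = 9.840 m.

10 m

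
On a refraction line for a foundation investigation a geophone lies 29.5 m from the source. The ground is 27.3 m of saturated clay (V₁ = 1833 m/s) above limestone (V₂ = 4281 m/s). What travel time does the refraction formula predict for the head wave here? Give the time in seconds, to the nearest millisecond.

0.034 s

θ_c = arcsin(V₁/V₂) = arcsin(1833/4281) = 25.35°, cos θ_c = 0.9037.
Intercept time tᵢ = 2h cos θ_c / V₁ = 2·27.3·0.9037/1833 = 0.02692 s.
t = x/V₂ + tᵢ = 29.5/4281 + 0.02692 = 0.03381 s.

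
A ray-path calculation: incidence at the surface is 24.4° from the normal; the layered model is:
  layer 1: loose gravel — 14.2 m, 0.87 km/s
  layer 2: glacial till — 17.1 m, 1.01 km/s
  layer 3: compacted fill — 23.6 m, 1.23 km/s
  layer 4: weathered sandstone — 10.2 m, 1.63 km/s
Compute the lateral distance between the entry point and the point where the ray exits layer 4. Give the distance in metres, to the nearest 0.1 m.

p = sin θ₁/V₁ = sin 24.4°/0.87 = 4.7483e-01 s/km is conserved through the stack.
Layer 1: θ = 24.40°; offset = 14.2·tan 24.40° = 6.441 m.
Layer 2: sin θ = p·1.01 = 0.4796 → θ = 28.66°; offset = 17.1·tan 28.66° = 9.346 m.
Layer 3: sin θ = p·1.23 = 0.5840 → θ = 35.74°; offset = 23.6·tan 35.74° = 16.980 m.
Layer 4: sin θ = p·1.63 = 0.7740 → θ = 50.71°; offset = 10.2·tan 50.71° = 12.467 m.
Σ offsets = 45.235 m.

45.2 m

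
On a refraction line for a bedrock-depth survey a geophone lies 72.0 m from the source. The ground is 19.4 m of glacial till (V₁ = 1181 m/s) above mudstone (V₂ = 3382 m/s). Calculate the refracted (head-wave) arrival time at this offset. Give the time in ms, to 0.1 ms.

t = x/V₂ + 2h·√(V₂²−V₁²)/(V₁V₂).
√(V₂²−V₁²) = √(3382²−1181²) = 3169.1 m/s; delay term = 2·19.4·3169.1/(1181·3382) = 0.03079 s.
t = 72.0/3382 + 0.03079 = 0.05207 s.

52.1 ms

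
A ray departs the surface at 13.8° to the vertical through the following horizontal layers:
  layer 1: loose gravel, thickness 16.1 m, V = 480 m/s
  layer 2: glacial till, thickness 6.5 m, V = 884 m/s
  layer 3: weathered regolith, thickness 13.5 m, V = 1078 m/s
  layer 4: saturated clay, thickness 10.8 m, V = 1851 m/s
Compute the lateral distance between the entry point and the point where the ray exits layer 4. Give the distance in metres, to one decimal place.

41.0 m

Apply Snell's law at each interface; in layer i the horizontal offset is hᵢ·tan θᵢ.
Layer 1: θ = 13.80°; offset = 16.1·tan 13.80° = 3.955 m.
Layer 2: sin θ = 884·sin 13.8°/480 = 0.4393, θ = 26.06°; offset = 6.5·tan 26.06° = 3.179 m.
Layer 3: sin θ = 1078·sin 13.8°/480 = 0.5357, θ = 32.39°; offset = 13.5·tan 32.39° = 8.565 m.
Layer 4: sin θ = 1851·sin 13.8°/480 = 0.9198, θ = 66.90°; offset = 10.8·tan 66.90° = 25.324 m.
Summing the layer offsets gives 41.022 m.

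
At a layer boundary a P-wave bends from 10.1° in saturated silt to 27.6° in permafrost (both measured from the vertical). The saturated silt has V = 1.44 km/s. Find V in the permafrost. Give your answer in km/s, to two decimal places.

3.80 km/s

sin 10.1° = 0.1754; sin 27.6° = 0.4633.
V₂ = V₁·(sin θ₂/sin θ₁) = 1.44·(0.4633/0.1754) = 3.80 km/s.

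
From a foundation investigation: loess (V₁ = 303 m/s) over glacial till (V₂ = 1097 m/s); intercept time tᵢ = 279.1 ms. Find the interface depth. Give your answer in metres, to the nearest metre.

h = tᵢ·V₁·V₂ / (2·√(V₂²−V₁²)).
√(V₂²−V₁²) = √(1097² − 303²) = 1054.3 m/s.
h = 0.2791 s × 303 × 1097 / (2 × 1054.3) = 44.00 m.

44 m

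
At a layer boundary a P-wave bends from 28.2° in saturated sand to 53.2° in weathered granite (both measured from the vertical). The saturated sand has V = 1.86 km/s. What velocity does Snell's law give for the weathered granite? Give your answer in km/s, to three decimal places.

3.152 km/s

sin 28.2° = 0.4726; sin 53.2° = 0.8007.
V₂ = V₁·(sin θ₂/sin θ₁) = 1.86·(0.8007/0.4726) = 3.152 km/s.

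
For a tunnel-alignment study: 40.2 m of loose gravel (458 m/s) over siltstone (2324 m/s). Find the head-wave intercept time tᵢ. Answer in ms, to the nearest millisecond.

172 ms

tᵢ = 2h·√(V₂²−V₁²)/(V₁V₂).
√(V₂²−V₁²) = √(2324²−458²) = 2278.4 m/s.
tᵢ = 2·40.2·2278.4/(458·2324) = 0.17210 s.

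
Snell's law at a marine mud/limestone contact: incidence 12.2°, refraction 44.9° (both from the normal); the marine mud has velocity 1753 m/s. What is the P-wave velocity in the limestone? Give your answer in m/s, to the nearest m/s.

Snell's law: sin 12.2°/V₁ = sin 44.9°/V₂.
V₂ = V₁·sin 44.9°/sin 12.2° = 1753 × 3.3402 = 5855.41 m/s.

5855 m/s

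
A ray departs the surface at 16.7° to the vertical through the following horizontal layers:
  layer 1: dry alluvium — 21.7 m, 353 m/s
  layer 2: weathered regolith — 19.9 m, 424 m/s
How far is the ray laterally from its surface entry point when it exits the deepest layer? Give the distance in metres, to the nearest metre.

Apply Snell's law at each interface; in layer i the horizontal offset is hᵢ·tan θᵢ.
Layer 1: θ = 16.70°; offset = 21.7·tan 16.70° = 6.510 m.
Layer 2: sin θ = 424·sin 16.7°/353 = 0.3452, θ = 20.19°; offset = 19.9·tan 20.19° = 7.318 m.
Σ offsets = 13.829 m.

14 m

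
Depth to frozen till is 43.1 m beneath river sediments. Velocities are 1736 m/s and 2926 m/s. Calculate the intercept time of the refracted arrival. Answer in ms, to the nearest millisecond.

40 ms

θ_c = arcsin(V₁/V₂) = arcsin(1736/2926) = 36.39°; cos θ_c = 0.8050.
tᵢ = 2h·cos θ_c / V₁ = 2·43.1·0.8050 / 1736 = 0.03997 s.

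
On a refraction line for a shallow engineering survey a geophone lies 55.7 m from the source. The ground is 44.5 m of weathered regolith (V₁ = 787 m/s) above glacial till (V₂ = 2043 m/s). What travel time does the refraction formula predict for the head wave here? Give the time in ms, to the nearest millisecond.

t = x/V₂ + 2h·√(V₂²−V₁²)/(V₁V₂).
√(V₂²−V₁²) = √(2043²−787²) = 1885.3 m/s; delay term = 2·44.5·1885.3/(787·2043) = 0.10436 s.
t = 55.7/2043 + 0.10436 = 0.13162 s.

132 ms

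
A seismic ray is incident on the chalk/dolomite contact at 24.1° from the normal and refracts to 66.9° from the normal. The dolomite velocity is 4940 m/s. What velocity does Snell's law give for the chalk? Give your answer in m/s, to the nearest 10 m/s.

2190 m/s

sin 24.1° = 0.4083; sin 66.9° = 0.9198.
V₁ = V₂·(sin θ₁/sin θ₂) = 4940·(0.4083/0.9198) = 2192.98 m/s.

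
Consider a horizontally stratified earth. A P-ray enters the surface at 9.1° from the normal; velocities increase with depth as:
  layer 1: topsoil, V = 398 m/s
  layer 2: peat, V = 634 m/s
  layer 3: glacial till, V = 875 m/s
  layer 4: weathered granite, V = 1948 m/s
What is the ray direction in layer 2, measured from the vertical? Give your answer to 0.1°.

14.6°

Ray parameter p = sin 9.1° / 398 = 3.9738e-04 s/m.
sin θ_2 = p·V_2 = 3.9738e-04 × 634 = 0.2519.
θ_2 = arcsin 0.2519 = 14.59°.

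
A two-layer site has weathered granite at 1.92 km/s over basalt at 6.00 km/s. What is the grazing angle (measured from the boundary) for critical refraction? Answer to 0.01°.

71.34°

Critical incidence: sin θ_c = V₁/V₂ = 1.92/6.00 = 0.3200.
θ_c = arcsin 0.3200 = 18.66°.
Measured from the interface: 90° − 18.66° = 71.34°.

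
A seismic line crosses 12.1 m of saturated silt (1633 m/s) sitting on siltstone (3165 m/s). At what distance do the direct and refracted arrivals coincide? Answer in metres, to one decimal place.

42.8 m

x_cross = 2h·√((V₂+V₁)/(V₂−V₁)).
(V₂+V₁)/(V₂−V₁) = (3165+1633)/(3165−1633) = 3.1319; √ = 1.7697.
x_cross = 2·12.1·1.7697 = 42.83 m.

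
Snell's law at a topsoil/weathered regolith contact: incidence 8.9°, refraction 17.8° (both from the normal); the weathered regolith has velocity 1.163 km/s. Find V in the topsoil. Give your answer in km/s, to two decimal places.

Snell's law: sin 8.9°/V₁ = sin 17.8°/V₂.
V₁ = V₂·sin 8.9°/sin 17.8° = 1.163 × 0.5061 = 0.59 km/s.

0.59 km/s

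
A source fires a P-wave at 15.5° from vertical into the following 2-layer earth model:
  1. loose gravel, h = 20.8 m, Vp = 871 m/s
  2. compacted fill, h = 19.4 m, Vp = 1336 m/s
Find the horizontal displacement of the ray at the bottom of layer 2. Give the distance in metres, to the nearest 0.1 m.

14.5 m

p = sin θ₁/V₁ = sin 15.5°/871 = 3.0682e-04 s/m is conserved through the stack.
Layer 1: θ = 15.50°; offset = 20.8·tan 15.50° = 5.768 m.
Layer 2: sin θ = p·1336 = 0.4099 → θ = 24.20°; offset = 19.4·tan 24.20° = 8.718 m.
Total horizontal offset = 14.487 m.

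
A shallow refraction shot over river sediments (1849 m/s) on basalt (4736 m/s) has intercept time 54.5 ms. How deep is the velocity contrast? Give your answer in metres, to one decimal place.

θ_c = arcsin(1849/4736) = 22.98°; cos θ_c = 0.9206.
tᵢ = 2h cos θ_c/V₁ ⇒ h = tᵢ·V₁/(2 cos θ_c) = 0.0545·1849/(2·0.9206) = 54.73 m.

54.7 m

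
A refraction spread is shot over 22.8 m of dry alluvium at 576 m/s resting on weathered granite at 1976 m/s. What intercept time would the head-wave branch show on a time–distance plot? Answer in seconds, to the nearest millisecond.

tᵢ = 2h·√(V₂²−V₁²)/(V₁V₂).
√(V₂²−V₁²) = √(1976²−576²) = 1890.2 m/s.
tᵢ = 2·22.8·1890.2/(576·1976) = 0.07573 s.

0.076 s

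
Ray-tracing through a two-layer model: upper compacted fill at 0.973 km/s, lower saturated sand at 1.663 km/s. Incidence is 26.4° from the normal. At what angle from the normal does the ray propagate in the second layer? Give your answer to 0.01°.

49.46°

Snell's law: sin θ₂ = (V₂/V₁)·sin θ₁ = (1.663/0.973)·sin 26.4° = 0.7599.
θ₂ = sin⁻¹(0.7599) = 49.46° (from vertical).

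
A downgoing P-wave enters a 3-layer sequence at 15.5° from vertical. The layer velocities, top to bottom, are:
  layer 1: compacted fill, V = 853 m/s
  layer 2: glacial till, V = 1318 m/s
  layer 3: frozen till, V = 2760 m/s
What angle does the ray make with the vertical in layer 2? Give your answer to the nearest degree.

24°

Ray parameter p = sin 15.5° / 853 = 3.1329e-04 s/m.
sin θ_2 = p·V_2 = 3.1329e-04 × 1318 = 0.4129.
θ_2 = 24.39° from the vertical.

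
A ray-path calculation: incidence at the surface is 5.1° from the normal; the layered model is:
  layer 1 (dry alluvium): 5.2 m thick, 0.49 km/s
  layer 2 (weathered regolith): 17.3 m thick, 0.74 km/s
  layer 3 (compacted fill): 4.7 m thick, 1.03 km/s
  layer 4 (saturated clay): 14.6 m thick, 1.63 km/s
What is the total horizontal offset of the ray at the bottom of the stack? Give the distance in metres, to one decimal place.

8.2 m

Apply Snell's law at each interface; in layer i the horizontal offset is hᵢ·tan θᵢ.
Layer 1: θ = 5.10°; offset = 5.2·tan 5.10° = 0.464 m.
Layer 2: sin θ = 0.74·sin 5.1°/0.49 = 0.1342, θ = 7.72°; offset = 17.3·tan 7.72° = 2.344 m.
Layer 3: sin θ = 1.03·sin 5.1°/0.49 = 0.1869, θ = 10.77°; offset = 4.7·tan 10.77° = 0.894 m.
Layer 4: sin θ = 1.63·sin 5.1°/0.49 = 0.2957, θ = 17.20°; offset = 14.6·tan 17.20° = 4.519 m.
Summing the layer offsets gives 8.221 m.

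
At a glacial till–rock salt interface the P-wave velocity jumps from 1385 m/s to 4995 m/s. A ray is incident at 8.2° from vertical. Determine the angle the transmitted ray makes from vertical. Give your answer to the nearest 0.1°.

31.0°

Snell's law: sin θ₂ = (V₂/V₁)·sin θ₁ = (4995/1385)·sin 8.2° = 0.5144.
θ₂ = arcsin 0.5144 = 30.96° from the normal.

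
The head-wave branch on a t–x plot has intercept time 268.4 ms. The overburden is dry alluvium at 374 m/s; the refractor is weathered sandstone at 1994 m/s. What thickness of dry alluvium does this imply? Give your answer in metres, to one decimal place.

θ_c = arcsin(374/1994) = 10.81°; cos θ_c = 0.9823.
tᵢ = 2h cos θ_c/V₁ ⇒ h = tᵢ·V₁/(2 cos θ_c) = 0.2684·374/(2·0.9823) = 51.10 m.

51.1 m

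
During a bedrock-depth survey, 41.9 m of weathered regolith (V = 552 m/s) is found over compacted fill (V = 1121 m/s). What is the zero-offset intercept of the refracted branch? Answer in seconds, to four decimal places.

0.1321 s

tᵢ = 2h·√(V₂²−V₁²)/(V₁V₂).
√(V₂²−V₁²) = √(1121²−552²) = 975.7 m/s.
tᵢ = 2·41.9·975.7/(552·1121) = 0.13213 s.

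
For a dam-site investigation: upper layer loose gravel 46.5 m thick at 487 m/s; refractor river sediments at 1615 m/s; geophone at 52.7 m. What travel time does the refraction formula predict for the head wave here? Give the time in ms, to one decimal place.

214.7 ms

t = x/V₂ + 2h·√(V₂²−V₁²)/(V₁V₂).
√(V₂²−V₁²) = √(1615²−487²) = 1539.8 m/s; delay term = 2·46.5·1539.8/(487·1615) = 0.18208 s.
t = 52.7/1615 + 0.18208 = 0.21471 s.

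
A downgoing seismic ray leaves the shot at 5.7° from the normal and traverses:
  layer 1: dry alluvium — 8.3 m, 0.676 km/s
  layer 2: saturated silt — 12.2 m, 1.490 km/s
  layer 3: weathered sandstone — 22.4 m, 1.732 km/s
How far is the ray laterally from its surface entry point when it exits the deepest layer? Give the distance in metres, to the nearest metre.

Ray parameter p = sin 5.7° / 0.676 km/s = 1.4692e-01 s/km.
Layer 1: θ = 5.70°; offset = 8.3·tan 5.70° = 0.828 m.
Layer 2: sin θ = p·1.490 = 0.2189 → θ = 12.65°; offset = 12.2·tan 12.65° = 2.737 m.
Layer 3: sin θ = p·1.732 = 0.2545 → θ = 14.74°; offset = 22.4·tan 14.74° = 5.894 m.
Σ offsets = 9.460 m.

9 m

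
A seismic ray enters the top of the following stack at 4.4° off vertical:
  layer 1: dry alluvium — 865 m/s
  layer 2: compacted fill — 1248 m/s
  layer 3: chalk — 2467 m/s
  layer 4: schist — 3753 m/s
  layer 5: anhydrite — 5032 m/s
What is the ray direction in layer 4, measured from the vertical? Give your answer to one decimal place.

19.4°

Snell's law across each interface conserves sin θ / V, so sin θ_4 = V_4·sin θ₁/V₁.
sin θ_4 = 3753 × sin 4.4° / 865 = 0.3329.
θ_4 = arcsin 0.3329 = 19.44°.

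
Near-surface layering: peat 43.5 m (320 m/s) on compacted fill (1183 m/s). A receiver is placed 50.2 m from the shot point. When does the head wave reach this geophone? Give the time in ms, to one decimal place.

t = x/V₂ + 2h·√(V₂²−V₁²)/(V₁V₂).
√(V₂²−V₁²) = √(1183²−320²) = 1138.9 m/s; delay term = 2·43.5·1138.9/(320·1183) = 0.26174 s.
t = 50.2/1183 + 0.26174 = 0.30417 s.

304.2 ms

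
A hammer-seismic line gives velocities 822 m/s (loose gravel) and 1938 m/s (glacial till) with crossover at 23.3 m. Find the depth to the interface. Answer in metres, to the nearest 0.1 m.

x_cross = 2h·√((V₂+V₁)/(V₂−V₁)) → h = x_cross / (2·√((V₂+V₁)/(V₂−V₁))).
√((V₂+V₁)/(V₂−V₁)) = √((1938+822)/(1938−822)) = 1.5726.
h = 23.3 / (2·1.5726) = 7.41 m.

7.4 m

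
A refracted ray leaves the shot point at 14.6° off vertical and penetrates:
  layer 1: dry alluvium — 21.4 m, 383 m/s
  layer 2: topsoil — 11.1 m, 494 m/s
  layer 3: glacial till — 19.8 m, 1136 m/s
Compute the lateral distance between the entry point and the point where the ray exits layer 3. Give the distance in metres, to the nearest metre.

Apply Snell's law at each interface; in layer i the horizontal offset is hᵢ·tan θᵢ.
Layer 1: θ = 14.60°; offset = 21.4·tan 14.60° = 5.574 m.
Layer 2: sin θ = 494·sin 14.6°/383 = 0.3251, θ = 18.97°; offset = 11.1·tan 18.97° = 3.816 m.
Layer 3: sin θ = 1136·sin 14.6°/383 = 0.7477, θ = 48.39°; offset = 19.8·tan 48.39° = 22.291 m.
Σ offsets = 31.682 m.

32 m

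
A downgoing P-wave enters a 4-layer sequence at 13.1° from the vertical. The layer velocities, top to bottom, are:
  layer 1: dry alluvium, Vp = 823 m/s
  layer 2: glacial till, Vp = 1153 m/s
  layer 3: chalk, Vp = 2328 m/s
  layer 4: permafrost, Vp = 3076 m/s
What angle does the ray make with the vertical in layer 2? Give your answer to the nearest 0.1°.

Ray parameter p = sin 13.1° / 823 = 2.7540e-04 s/m.
sin θ_2 = p·V_2 = 2.7540e-04 × 1153 = 0.3175.
θ_2 = arcsin 0.3175 = 18.51°.

18.5°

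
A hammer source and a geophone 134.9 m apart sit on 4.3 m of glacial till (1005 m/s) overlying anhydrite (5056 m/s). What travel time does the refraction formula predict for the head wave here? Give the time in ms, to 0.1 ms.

35.1 ms

t = x/V₂ + 2h·√(V₂²−V₁²)/(V₁V₂).
√(V₂²−V₁²) = √(5056²−1005²) = 4955.1 m/s; delay term = 2·4.3·4955.1/(1005·5056) = 0.00839 s.
t = 134.9/5056 + 0.00839 = 0.03507 s.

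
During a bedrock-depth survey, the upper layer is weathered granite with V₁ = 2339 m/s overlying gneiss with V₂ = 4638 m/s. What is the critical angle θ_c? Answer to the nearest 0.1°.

At critical incidence the refracted ray runs along the interface (θ₂ = 90°), so sin θ_c = V₁/V₂.
θ_c = arcsin(2339/4638) = arcsin 0.5043 = 30.29°.

30.3°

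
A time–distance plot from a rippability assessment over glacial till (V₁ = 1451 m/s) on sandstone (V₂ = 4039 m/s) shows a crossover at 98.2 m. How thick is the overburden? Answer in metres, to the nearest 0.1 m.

33.7 m

h = (x_cross/2)·√((V₂−V₁)/(V₂+V₁)).
(V₂−V₁)/(V₂+V₁) = (4039−1451)/(4039+1451) = 0.4714; √ = 0.6866.
h = (98.2/2)·0.6866 = 33.71 m.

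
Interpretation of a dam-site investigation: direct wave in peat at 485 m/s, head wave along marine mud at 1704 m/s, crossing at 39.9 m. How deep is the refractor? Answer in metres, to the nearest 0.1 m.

h = (x_cross/2)·√((V₂−V₁)/(V₂+V₁)).
(V₂−V₁)/(V₂+V₁) = (1704−485)/(1704+485) = 0.5569; √ = 0.7462.
h = (39.9/2)·0.7462 = 14.89 m.

14.9 m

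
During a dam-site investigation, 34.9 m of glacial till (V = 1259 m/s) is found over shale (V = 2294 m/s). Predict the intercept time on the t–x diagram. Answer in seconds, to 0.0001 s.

0.0463 s

θ_c = arcsin(V₁/V₂) = arcsin(1259/2294) = 33.29°; cos θ_c = 0.8359.
tᵢ = 2h·cos θ_c / V₁ = 2·34.9·0.8359 / 1259 = 0.04635 s.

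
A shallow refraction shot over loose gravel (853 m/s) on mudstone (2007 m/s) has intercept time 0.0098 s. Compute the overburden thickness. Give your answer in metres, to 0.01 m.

4.62 m

θ_c = arcsin(853/2007) = 25.15°; cos θ_c = 0.9052.
tᵢ = 2h cos θ_c/V₁ ⇒ h = tᵢ·V₁/(2 cos θ_c) = 0.0098·853/(2·0.9052) = 4.62 m.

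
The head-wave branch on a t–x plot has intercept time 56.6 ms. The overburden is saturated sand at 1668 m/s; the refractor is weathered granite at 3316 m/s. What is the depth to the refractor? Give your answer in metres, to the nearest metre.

55 m

θ_c = arcsin(1668/3316) = 30.20°; cos θ_c = 0.8643.
tᵢ = 2h cos θ_c/V₁ ⇒ h = tᵢ·V₁/(2 cos θ_c) = 0.0566·1668/(2·0.8643) = 54.62 m.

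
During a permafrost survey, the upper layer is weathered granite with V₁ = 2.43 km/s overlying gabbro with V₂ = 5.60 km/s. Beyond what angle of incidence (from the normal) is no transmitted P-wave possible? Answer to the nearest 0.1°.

25.7°

At critical incidence the refracted ray runs along the interface (θ₂ = 90°), so sin θ_c = V₁/V₂.
θ_c = arcsin(2.43/5.60) = arcsin 0.4339 = 25.72°.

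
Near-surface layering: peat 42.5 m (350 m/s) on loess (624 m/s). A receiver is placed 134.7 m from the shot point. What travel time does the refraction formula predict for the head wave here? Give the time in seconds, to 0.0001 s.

t = x/V₂ + 2h·√(V₂²−V₁²)/(V₁V₂).
√(V₂²−V₁²) = √(624²−350²) = 516.6 m/s; delay term = 2·42.5·516.6/(350·624) = 0.20106 s.
t = 134.7/624 + 0.20106 = 0.41692 s.

0.4169 s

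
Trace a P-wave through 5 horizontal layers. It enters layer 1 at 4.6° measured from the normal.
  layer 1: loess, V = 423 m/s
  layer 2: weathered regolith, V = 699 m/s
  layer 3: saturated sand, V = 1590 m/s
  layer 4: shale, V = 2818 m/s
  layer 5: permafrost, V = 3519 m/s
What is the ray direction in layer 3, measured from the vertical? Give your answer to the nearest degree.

18°

Snell's law across each interface conserves sin θ / V, so sin θ_3 = V_3·sin θ₁/V₁.
sin θ_3 = 1590 × sin 4.6° / 423 = 0.3015.
θ_3 = 17.55° from the vertical.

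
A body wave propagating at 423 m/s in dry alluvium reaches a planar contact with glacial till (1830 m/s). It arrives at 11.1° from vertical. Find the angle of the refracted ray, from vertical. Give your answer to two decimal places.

56.40°

Snell's law: sin θ₂ = (V₂/V₁)·sin θ₁ = (1830/423)·sin 11.1° = 0.8329.
θ₂ = sin⁻¹(0.8329) = 56.40° (from vertical).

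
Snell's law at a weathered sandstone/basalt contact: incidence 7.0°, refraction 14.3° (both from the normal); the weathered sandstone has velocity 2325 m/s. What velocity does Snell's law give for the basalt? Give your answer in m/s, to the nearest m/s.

4712 m/s

sin 7.0° = 0.1219; sin 14.3° = 0.2470.
V₂ = V₁·(sin θ₂/sin θ₁) = 2325·(0.2470/0.1219) = 4712.20 m/s.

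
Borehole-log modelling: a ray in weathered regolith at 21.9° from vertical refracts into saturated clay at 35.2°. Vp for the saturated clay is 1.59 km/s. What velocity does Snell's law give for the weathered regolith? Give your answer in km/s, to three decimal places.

1.029 km/s

Snell's law: sin 21.9°/V₁ = sin 35.2°/V₂.
V₁ = V₂·sin 21.9°/sin 35.2° = 1.59 × 0.6471 = 1.029 km/s.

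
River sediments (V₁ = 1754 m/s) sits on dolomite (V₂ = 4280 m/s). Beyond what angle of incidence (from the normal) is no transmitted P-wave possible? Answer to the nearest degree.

24°

At critical incidence the refracted ray runs along the interface (θ₂ = 90°), so sin θ_c = V₁/V₂.
θ_c = arcsin(1754/4280) = arcsin 0.4098 = 24.19°.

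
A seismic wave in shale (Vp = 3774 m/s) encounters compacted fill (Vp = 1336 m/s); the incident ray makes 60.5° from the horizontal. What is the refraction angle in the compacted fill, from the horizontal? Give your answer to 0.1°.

Convert to the normal: θ₁ = 90° − 60.5° = 29.5°.
Snell's law: sin θ₂ = (V₂/V₁)·sin θ₁ = (1336/3774)·sin 29.5° = 0.1743.
θ₂ = sin⁻¹(0.1743) = 10.04° (from vertical).
From the interface: 90° − 10.04° = 79.96°.

80.0°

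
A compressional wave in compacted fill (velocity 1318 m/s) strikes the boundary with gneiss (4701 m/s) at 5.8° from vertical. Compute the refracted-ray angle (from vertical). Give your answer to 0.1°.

21.1°

Snell's law: sin θ₂ = (V₂/V₁)·sin θ₁ = (4701/1318)·sin 5.8° = 0.3604.
θ₂ = arcsin 0.3604 = 21.13° from the normal.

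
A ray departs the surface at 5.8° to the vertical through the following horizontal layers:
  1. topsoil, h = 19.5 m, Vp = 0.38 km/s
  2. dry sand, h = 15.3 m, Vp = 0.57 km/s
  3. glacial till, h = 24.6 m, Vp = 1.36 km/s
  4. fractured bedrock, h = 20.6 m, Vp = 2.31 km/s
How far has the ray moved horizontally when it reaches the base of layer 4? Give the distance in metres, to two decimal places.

Apply Snell's law at each interface; in layer i the horizontal offset is hᵢ·tan θᵢ.
Layer 1: θ = 5.80°; offset = 19.5·tan 5.80° = 1.9807 m.
Layer 2: sin θ = 0.57·sin 5.8°/0.38 = 0.1516, θ = 8.72°; offset = 15.3·tan 8.72° = 2.3464 m.
Layer 3: sin θ = 1.36·sin 5.8°/0.38 = 0.3617, θ = 21.20°; offset = 24.6·tan 21.20° = 9.5432 m.
Layer 4: sin θ = 2.31·sin 5.8°/0.38 = 0.6143, θ = 37.90°; offset = 20.6·tan 37.90° = 16.0380 m.
Σ offsets = 29.9083 m.

29.91 m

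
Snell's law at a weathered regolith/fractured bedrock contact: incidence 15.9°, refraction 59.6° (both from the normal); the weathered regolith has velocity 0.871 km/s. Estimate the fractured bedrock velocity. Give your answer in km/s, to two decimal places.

2.74 km/s

Snell's law: sin 15.9°/V₁ = sin 59.6°/V₂.
V₂ = V₁·sin 59.6°/sin 15.9° = 0.871 × 3.1483 = 2.74 km/s.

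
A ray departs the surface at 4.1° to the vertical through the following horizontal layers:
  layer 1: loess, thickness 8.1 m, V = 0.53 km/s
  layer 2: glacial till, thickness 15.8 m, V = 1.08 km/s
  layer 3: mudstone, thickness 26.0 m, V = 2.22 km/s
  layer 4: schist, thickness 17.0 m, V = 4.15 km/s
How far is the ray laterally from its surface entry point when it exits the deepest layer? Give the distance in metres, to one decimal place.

22.6 m

Ray parameter p = sin 4.1° / 0.53 km/s = 1.3490e-01 s/km.
Layer 1: θ = 4.10°; offset = 8.1·tan 4.10° = 0.581 m.
Layer 2: sin θ = p·1.08 = 0.1457 → θ = 8.38°; offset = 15.8·tan 8.38° = 2.327 m.
Layer 3: sin θ = p·2.22 = 0.2995 → θ = 17.43°; offset = 26.0·tan 17.43° = 8.161 m.
Layer 4: sin θ = p·4.15 = 0.5598 → θ = 34.04°; offset = 17.0·tan 34.04° = 11.486 m.
Total horizontal offset = 22.554 m.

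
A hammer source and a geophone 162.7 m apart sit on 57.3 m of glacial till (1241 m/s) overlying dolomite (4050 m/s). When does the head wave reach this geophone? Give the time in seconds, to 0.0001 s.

t = x/V₂ + 2h·√(V₂²−V₁²)/(V₁V₂).
√(V₂²−V₁²) = √(4050²−1241²) = 3855.2 m/s; delay term = 2·57.3·3855.2/(1241·4050) = 0.08790 s.
t = 162.7/4050 + 0.08790 = 0.12808 s.

0.1281 s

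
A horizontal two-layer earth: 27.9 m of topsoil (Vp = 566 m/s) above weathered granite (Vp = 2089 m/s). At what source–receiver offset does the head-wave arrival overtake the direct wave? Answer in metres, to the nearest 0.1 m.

x_cross = 2h·√((V₂+V₁)/(V₂−V₁)).
(V₂+V₁)/(V₂−V₁) = (2089+566)/(2089−566) = 1.7433; √ = 1.3203.
x_cross = 2·27.9·1.3203 = 73.67 m.

73.7 m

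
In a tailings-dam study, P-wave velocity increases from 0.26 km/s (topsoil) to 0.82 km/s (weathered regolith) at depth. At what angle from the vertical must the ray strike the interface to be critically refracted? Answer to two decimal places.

18.49°

At critical incidence the refracted ray runs along the interface (θ₂ = 90°), so sin θ_c = V₁/V₂.
θ_c = arcsin(0.26/0.82) = arcsin 0.3171 = 18.49°.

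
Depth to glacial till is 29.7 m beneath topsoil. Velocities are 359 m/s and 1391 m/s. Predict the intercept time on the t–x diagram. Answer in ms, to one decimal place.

θ_c = arcsin(V₁/V₂) = arcsin(359/1391) = 14.96°; cos θ_c = 0.9661.
tᵢ = 2h·cos θ_c / V₁ = 2·29.7·0.9661 / 359 = 0.15985 s.

159.9 ms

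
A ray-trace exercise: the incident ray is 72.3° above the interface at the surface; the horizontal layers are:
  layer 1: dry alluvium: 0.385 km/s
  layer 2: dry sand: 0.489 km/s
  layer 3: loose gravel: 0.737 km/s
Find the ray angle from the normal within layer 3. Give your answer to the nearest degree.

36°

From the normal: θ₁ = 90° − 72.3° = 17.7°.
Ray parameter p = sin 17.7° / 0.385 = 7.8970e-01 s/km.
sin θ_3 = p·V_3 = 7.8970e-01 × 0.737 = 0.5820.
θ_3 = 35.59° from the vertical.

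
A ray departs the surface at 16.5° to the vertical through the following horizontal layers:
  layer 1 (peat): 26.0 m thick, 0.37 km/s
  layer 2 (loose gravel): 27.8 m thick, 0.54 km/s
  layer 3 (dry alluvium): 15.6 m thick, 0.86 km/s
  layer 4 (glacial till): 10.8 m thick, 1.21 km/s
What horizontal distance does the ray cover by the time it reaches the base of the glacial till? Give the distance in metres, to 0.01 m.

61.14 m

p = sin θ₁/V₁ = sin 16.5°/0.37 = 7.6761e-01 s/km is conserved through the stack.
Layer 1: θ = 16.50°; offset = 26.0·tan 16.50° = 7.7016 m.
Layer 2: sin θ = p·0.54 = 0.4145 → θ = 24.49°; offset = 27.8·tan 24.49° = 12.6624 m.
Layer 3: sin θ = p·0.86 = 0.6601 → θ = 41.31°; offset = 15.6·tan 41.31° = 13.7102 m.
Layer 4: sin θ = p·1.21 = 0.9288 → θ = 68.25°; offset = 10.8·tan 68.25° = 27.0699 m.
Σ offsets = 61.1440 m.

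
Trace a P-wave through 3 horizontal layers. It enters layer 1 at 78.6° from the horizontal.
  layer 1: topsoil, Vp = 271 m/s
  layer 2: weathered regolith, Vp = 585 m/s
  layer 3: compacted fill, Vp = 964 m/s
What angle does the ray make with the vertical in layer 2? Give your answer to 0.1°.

From the normal: θ₁ = 90° − 78.6° = 11.4°.
Snell's law across each interface conserves sin θ / V, so sin θ_2 = V_2·sin θ₁/V₁.
sin θ_2 = 585 × sin 11.4° / 271 = 0.4267.
θ_2 = arcsin 0.4267 = 25.26°.

25.3°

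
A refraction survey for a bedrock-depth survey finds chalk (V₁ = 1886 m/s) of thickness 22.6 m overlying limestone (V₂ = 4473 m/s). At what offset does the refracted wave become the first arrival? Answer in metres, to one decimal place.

x_cross = 2h·√((V₂+V₁)/(V₂−V₁)).
(V₂+V₁)/(V₂−V₁) = (4473+1886)/(4473−1886) = 2.4581; √ = 1.5678.
x_cross = 2·22.6·1.5678 = 70.87 m.

70.9 m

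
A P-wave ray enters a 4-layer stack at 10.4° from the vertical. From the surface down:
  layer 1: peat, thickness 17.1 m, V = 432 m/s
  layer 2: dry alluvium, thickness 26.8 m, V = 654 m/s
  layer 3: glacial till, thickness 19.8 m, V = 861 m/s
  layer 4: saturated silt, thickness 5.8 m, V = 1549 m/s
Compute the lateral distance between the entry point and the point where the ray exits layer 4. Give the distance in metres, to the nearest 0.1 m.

Apply Snell's law at each interface; in layer i the horizontal offset is hᵢ·tan θᵢ.
Layer 1: θ = 10.40°; offset = 17.1·tan 10.40° = 3.138 m.
Layer 2: sin θ = 654·sin 10.4°/432 = 0.2733, θ = 15.86°; offset = 26.8·tan 15.86° = 7.614 m.
Layer 3: sin θ = 861·sin 10.4°/432 = 0.3598, θ = 21.09°; offset = 19.8·tan 21.09° = 7.635 m.
Layer 4: sin θ = 1549·sin 10.4°/432 = 0.6473, θ = 40.34°; offset = 5.8·tan 40.34° = 4.925 m.
Total horizontal offset = 23.313 m.

23.3 m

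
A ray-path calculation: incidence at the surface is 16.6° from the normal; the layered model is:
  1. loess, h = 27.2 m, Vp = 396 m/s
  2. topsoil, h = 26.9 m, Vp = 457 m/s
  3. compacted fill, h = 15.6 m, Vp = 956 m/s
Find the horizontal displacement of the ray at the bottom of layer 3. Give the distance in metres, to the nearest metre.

32 m

Apply Snell's law at each interface; in layer i the horizontal offset is hᵢ·tan θᵢ.
Layer 1: θ = 16.60°; offset = 27.2·tan 16.60° = 8.109 m.
Layer 2: sin θ = 457·sin 16.6°/396 = 0.3297, θ = 19.25°; offset = 26.9·tan 19.25° = 9.394 m.
Layer 3: sin θ = 956·sin 16.6°/396 = 0.6897, θ = 43.61°; offset = 15.6·tan 43.61° = 14.859 m.
Total horizontal offset = 32.361 m.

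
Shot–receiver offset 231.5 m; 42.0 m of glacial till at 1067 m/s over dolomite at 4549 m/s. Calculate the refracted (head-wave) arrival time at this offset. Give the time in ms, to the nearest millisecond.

127 ms

θ_c = arcsin(V₁/V₂) = arcsin(1067/4549) = 13.57°, cos θ_c = 0.9721.
Intercept time tᵢ = 2h cos θ_c / V₁ = 2·42.0·0.9721/1067 = 0.07653 s.
t = x/V₂ + tᵢ = 231.5/4549 + 0.07653 = 0.12742 s.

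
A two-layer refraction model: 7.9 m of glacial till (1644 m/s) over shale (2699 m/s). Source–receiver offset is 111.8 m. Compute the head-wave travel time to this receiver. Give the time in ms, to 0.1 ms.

t = x/V₂ + 2h·√(V₂²−V₁²)/(V₁V₂).
√(V₂²−V₁²) = √(2699²−1644²) = 2140.5 m/s; delay term = 2·7.9·2140.5/(1644·2699) = 0.00762 s.
t = 111.8/2699 + 0.00762 = 0.04904 s.

49.0 ms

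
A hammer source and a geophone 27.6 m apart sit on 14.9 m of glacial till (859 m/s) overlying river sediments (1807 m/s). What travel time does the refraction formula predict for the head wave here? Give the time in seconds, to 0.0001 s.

0.0458 s

θ_c = arcsin(V₁/V₂) = arcsin(859/1807) = 28.38°, cos θ_c = 0.8798.
Intercept time tᵢ = 2h cos θ_c / V₁ = 2·14.9·0.8798/859 = 0.03052 s.
t = x/V₂ + tᵢ = 27.6/1807 + 0.03052 = 0.04579 s.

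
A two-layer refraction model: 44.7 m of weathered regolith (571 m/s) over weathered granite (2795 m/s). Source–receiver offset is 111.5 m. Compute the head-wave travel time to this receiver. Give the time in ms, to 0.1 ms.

θ_c = arcsin(V₁/V₂) = arcsin(571/2795) = 11.79°, cos θ_c = 0.9789.
Intercept time tᵢ = 2h cos θ_c / V₁ = 2·44.7·0.9789/571 = 0.15327 s.
t = x/V₂ + tᵢ = 111.5/2795 + 0.15327 = 0.19316 s.

193.2 ms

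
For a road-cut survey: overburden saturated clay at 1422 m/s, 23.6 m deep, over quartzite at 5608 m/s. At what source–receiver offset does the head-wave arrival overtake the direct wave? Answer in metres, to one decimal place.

x_cross = 2h·√((V₂+V₁)/(V₂−V₁)).
(V₂+V₁)/(V₂−V₁) = (5608+1422)/(5608−1422) = 1.6794; √ = 1.2959.
x_cross = 2·23.6·1.2959 = 61.17 m.

61.2 m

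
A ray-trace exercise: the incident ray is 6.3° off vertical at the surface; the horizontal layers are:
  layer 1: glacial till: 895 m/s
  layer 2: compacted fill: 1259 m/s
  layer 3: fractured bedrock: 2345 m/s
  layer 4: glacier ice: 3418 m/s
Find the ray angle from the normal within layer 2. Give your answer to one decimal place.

Snell's law across each interface conserves sin θ / V, so sin θ_2 = V_2·sin θ₁/V₁.
sin θ_2 = 1259 × sin 6.3° / 895 = 0.1544.
θ_2 = arcsin 0.1544 = 8.88°.

8.9°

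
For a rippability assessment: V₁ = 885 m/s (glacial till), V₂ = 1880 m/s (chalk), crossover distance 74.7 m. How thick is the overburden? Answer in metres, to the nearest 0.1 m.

22.4 m

h = (x_cross/2)·√((V₂−V₁)/(V₂+V₁)).
(V₂−V₁)/(V₂+V₁) = (1880−885)/(1880+885) = 0.3599; √ = 0.5999.
h = (74.7/2)·0.5999 = 22.41 m.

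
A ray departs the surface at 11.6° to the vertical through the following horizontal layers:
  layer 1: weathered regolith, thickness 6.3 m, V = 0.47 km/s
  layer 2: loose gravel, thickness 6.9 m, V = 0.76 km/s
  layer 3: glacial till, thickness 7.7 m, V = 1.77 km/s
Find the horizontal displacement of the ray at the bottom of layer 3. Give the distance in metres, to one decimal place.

Apply Snell's law at each interface; in layer i the horizontal offset is hᵢ·tan θᵢ.
Layer 1: θ = 11.60°; offset = 6.3·tan 11.60° = 1.293 m.
Layer 2: sin θ = 0.76·sin 11.6°/0.47 = 0.3251, θ = 18.97°; offset = 6.9·tan 18.97° = 2.372 m.
Layer 3: sin θ = 1.77·sin 11.6°/0.47 = 0.7573, θ = 49.22°; offset = 7.7·tan 49.22° = 8.928 m.
Σ offsets = 12.593 m.

12.6 m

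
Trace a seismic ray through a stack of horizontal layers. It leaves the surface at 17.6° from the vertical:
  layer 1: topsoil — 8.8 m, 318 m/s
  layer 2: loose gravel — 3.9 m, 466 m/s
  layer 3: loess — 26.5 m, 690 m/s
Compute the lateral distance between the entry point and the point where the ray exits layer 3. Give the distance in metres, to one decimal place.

Apply Snell's law at each interface; in layer i the horizontal offset is hᵢ·tan θᵢ.
Layer 1: θ = 17.60°; offset = 8.8·tan 17.60° = 2.792 m.
Layer 2: sin θ = 466·sin 17.6°/318 = 0.4431, θ = 26.30°; offset = 3.9·tan 26.30° = 1.928 m.
Layer 3: sin θ = 690·sin 17.6°/318 = 0.6561, θ = 41.00°; offset = 26.5·tan 41.00° = 23.038 m.
Σ offsets = 27.757 m.

27.8 m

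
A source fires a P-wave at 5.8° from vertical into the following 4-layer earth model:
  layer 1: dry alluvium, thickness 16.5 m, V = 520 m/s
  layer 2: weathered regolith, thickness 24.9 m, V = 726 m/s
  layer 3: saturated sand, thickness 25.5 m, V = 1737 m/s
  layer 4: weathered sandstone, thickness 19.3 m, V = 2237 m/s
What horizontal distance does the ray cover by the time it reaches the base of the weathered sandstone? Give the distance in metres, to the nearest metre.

24 m

Apply Snell's law at each interface; in layer i the horizontal offset is hᵢ·tan θᵢ.
Layer 1: θ = 5.80°; offset = 16.5·tan 5.80° = 1.676 m.
Layer 2: sin θ = 726·sin 5.8°/520 = 0.1411, θ = 8.11°; offset = 24.9·tan 8.11° = 3.549 m.
Layer 3: sin θ = 1737·sin 5.8°/520 = 0.3376, θ = 19.73°; offset = 25.5·tan 19.73° = 9.145 m.
Layer 4: sin θ = 2237·sin 5.8°/520 = 0.4347, θ = 25.77°; offset = 19.3·tan 25.77° = 9.317 m.
Σ offsets = 23.686 m.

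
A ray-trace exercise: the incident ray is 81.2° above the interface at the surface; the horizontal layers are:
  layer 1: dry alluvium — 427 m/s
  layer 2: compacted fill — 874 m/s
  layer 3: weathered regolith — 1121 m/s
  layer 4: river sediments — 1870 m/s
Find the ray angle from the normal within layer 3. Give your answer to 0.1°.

23.7°

From the normal: θ₁ = 90° − 81.2° = 8.8°.
Snell's law across each interface conserves sin θ / V, so sin θ_3 = V_3·sin θ₁/V₁.
sin θ_3 = 1121 × sin 8.8° / 427 = 0.4016.
θ_3 = arcsin 0.4016 = 23.68°.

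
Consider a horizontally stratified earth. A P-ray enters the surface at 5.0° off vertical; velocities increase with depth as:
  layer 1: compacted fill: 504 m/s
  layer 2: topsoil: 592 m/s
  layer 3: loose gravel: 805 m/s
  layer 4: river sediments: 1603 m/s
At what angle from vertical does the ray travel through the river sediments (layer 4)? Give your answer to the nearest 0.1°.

Snell's law across each interface conserves sin θ / V, so sin θ_4 = V_4·sin θ₁/V₁.
sin θ_4 = 1603 × sin 5.0° / 504 = 0.2772.
θ_4 = 16.09° from the vertical.

16.1°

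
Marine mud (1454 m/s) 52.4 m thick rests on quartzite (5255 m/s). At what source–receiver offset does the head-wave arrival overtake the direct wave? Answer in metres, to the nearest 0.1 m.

x_cross = 2h·√((V₂+V₁)/(V₂−V₁)).
(V₂+V₁)/(V₂−V₁) = (5255+1454)/(5255−1454) = 1.7651; √ = 1.3286.
x_cross = 2·52.4·1.3286 = 139.23 m.

139.2 m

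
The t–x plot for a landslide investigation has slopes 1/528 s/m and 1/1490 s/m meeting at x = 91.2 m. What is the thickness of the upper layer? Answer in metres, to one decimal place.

x_cross = 2h·√((V₂+V₁)/(V₂−V₁)) → h = x_cross / (2·√((V₂+V₁)/(V₂−V₁))).
√((V₂+V₁)/(V₂−V₁)) = √((1490+528)/(1490−528)) = 1.4483.
h = 91.2 / (2·1.4483) = 31.48 m.

31.5 m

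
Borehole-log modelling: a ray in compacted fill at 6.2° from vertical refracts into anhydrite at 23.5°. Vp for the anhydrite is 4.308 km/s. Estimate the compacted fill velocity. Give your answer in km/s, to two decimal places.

sin 6.2° = 0.1080; sin 23.5° = 0.3987.
V₁ = V₂·(sin θ₁/sin θ₂) = 4.308·(0.1080/0.3987) = 1.17 km/s.

1.17 km/s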